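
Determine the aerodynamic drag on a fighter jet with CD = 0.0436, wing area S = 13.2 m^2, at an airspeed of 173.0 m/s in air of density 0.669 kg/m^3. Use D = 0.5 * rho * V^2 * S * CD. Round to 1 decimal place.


Step 1: Dynamic pressure q = 0.5 * 0.669 * 173.0^2 = 10011.2505 Pa
Step 2: Drag D = q * S * CD = 10011.2505 * 13.2 * 0.0436
Step 3: D = 5761.7 N

5761.7


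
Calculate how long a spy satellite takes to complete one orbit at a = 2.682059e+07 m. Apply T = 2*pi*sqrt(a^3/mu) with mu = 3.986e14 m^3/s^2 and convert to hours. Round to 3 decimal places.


Step 1: a^3 / mu = 1.929323e+22 / 3.986e14 = 4.840249e+07
Step 2: sqrt(4.840249e+07) = 6957.1897 s
Step 3: T = 2*pi * 6957.1897 = 43713.31 s
Step 4: T in hours = 43713.31 / 3600 = 12.143 hours

12.143


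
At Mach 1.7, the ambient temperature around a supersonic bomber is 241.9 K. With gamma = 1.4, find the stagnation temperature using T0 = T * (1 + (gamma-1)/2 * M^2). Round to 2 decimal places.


Step 1: (gamma-1)/2 = 0.2
Step 2: M^2 = 2.89
Step 3: 1 + 0.2 * 2.89 = 1.578
Step 4: T0 = 241.9 * 1.578 = 381.72 K

381.72


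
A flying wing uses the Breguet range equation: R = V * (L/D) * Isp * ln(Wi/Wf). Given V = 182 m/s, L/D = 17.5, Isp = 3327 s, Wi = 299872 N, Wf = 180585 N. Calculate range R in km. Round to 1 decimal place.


Step 1: Coefficient = V * (L/D) * Isp = 182 * 17.5 * 3327 = 10596495.0 m
Step 2: Wi/Wf = 299872 / 180585 = 1.660559
Step 3: ln(1.660559) = 0.507154
Step 4: R = 10596495.0 * 0.507154 = 5374056.3 m = 5374.1 km

5374.1


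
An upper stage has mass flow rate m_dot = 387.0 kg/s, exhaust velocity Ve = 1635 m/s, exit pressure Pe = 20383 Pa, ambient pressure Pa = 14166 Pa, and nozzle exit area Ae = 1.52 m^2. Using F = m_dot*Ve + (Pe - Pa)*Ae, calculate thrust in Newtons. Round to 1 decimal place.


Step 1: Momentum thrust = m_dot * Ve = 387.0 * 1635 = 632745.0 N
Step 2: Pressure thrust = (Pe - Pa) * Ae = (20383 - 14166) * 1.52 = 9449.84 N
Step 3: Total thrust F = 632745.0 + 9449.84 = 642194.8 N

642194.8


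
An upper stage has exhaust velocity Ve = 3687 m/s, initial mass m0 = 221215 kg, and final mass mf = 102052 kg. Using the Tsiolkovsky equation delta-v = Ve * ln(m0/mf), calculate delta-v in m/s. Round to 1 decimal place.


Step 1: Mass ratio m0/mf = 221215 / 102052 = 2.167669
Step 2: ln(2.167669) = 0.773653
Step 3: delta-v = 3687 * 0.773653 = 2852.5 m/s

2852.5


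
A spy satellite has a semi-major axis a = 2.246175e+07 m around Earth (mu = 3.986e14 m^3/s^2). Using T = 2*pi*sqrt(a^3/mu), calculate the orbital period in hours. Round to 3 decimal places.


Step 1: a^3 / mu = 1.133263e+22 / 3.986e14 = 2.843109e+07
Step 2: sqrt(2.843109e+07) = 5332.081 s
Step 3: T = 2*pi * 5332.081 = 33502.45 s
Step 4: T in hours = 33502.45 / 3600 = 9.306 hours

9.306


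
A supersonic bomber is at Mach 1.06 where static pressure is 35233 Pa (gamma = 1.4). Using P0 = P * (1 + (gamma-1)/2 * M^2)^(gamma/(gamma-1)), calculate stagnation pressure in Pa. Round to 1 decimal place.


Step 1: (gamma-1)/2 * M^2 = 0.2 * 1.1236 = 0.22472
Step 2: 1 + 0.22472 = 1.22472
Step 3: Exponent gamma/(gamma-1) = 3.5
Step 4: P0 = 35233 * 1.22472^3.5 = 71627.3 Pa

71627.3


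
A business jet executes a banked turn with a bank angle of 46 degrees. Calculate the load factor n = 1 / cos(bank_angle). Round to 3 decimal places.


Step 1: Convert 46 degrees to radians = 0.802851
Step 2: cos(46 deg) = 0.694658
Step 3: n = 1 / 0.694658 = 1.440

1.440


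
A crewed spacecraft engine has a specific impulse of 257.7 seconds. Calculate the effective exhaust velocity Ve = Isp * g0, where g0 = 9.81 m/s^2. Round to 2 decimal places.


Step 1: Ve = Isp * g0 = 257.7 * 9.81
Step 2: Ve = 2528.04 m/s

2528.04


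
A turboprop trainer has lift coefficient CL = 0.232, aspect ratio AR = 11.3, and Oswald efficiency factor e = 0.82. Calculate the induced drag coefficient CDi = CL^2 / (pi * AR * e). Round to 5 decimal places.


Step 1: CL^2 = 0.232^2 = 0.053824
Step 2: pi * AR * e = 3.14159 * 11.3 * 0.82 = 29.109998
Step 3: CDi = 0.053824 / 29.109998 = 0.00185

0.00185


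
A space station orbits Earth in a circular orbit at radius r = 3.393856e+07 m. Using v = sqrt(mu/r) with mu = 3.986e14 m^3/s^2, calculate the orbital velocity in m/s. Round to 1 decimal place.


Step 1: mu / r = 3.986e14 / 3.393856e+07 = 11744752.8711
Step 2: v = sqrt(11744752.8711) = 3427.1 m/s

3427.1


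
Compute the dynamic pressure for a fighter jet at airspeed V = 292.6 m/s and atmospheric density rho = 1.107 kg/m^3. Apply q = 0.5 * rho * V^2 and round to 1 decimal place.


Step 1: V^2 = 292.6^2 = 85614.76
Step 2: q = 0.5 * 1.107 * 85614.76
Step 3: q = 47387.8 Pa

47387.8


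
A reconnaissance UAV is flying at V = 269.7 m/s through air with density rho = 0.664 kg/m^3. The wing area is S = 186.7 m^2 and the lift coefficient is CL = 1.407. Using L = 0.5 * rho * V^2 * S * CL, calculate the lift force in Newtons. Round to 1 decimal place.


Step 1: Calculate dynamic pressure q = 0.5 * 0.664 * 269.7^2 = 0.5 * 0.664 * 72738.09 = 24149.0459 Pa
Step 2: Multiply by wing area and lift coefficient: L = 24149.0459 * 186.7 * 1.407
Step 3: L = 4508626.8658 * 1.407 = 6343638.0 N

6343638.0


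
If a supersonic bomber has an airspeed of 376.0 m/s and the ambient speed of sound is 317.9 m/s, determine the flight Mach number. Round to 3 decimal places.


Step 1: M = V / a = 376.0 / 317.9
Step 2: M = 1.183

1.183


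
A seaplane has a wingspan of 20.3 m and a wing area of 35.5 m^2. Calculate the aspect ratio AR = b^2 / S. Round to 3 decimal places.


Step 1: b^2 = 20.3^2 = 412.09
Step 2: AR = 412.09 / 35.5 = 11.608

11.608


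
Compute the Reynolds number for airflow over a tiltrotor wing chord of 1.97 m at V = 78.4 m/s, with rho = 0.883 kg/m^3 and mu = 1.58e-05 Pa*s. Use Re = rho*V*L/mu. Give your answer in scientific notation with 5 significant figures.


Step 1: Numerator = rho * V * L = 0.883 * 78.4 * 1.97 = 136.377584
Step 2: Re = 136.377584 / 1.58e-05
Step 3: Re = 8.6315e+06

8.6315e+06


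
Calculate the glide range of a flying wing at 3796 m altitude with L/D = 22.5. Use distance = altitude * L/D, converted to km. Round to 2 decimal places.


Step 1: Glide distance = altitude * L/D = 3796 * 22.5 = 85410.0 m
Step 2: Convert to km: 85410.0 / 1000 = 85.41 km

85.41


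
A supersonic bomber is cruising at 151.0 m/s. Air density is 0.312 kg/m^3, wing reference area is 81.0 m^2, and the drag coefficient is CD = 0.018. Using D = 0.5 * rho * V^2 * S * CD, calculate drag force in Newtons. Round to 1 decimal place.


Step 1: Dynamic pressure q = 0.5 * 0.312 * 151.0^2 = 3556.956 Pa
Step 2: Drag D = q * S * CD = 3556.956 * 81.0 * 0.018
Step 3: D = 5186.0 N

5186.0


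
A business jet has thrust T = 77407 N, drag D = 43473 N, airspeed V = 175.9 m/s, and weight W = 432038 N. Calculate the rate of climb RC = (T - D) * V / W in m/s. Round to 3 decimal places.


Step 1: Excess thrust = T - D = 77407 - 43473 = 33934 N
Step 2: Excess power = 33934 * 175.9 = 5968990.6 W
Step 3: RC = 5968990.6 / 432038 = 13.816 m/s

13.816


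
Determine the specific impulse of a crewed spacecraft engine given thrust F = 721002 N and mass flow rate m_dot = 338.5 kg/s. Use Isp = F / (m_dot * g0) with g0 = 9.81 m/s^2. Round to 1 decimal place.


Step 1: m_dot * g0 = 338.5 * 9.81 = 3320.68
Step 2: Isp = 721002 / 3320.68 = 217.1 s

217.1


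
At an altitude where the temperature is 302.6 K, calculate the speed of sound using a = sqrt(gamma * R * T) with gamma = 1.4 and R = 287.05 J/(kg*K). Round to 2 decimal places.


Step 1: gamma * R * T = 1.4 * 287.05 * 302.6 = 121605.862
Step 2: a = sqrt(121605.862) = 348.72 m/s

348.72


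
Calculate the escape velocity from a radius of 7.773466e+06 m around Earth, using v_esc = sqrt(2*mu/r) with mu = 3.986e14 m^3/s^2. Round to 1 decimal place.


Step 1: 2*mu/r = 2 * 3.986e14 / 7.773466e+06 = 102553995.8623
Step 2: v_esc = sqrt(102553995.8623) = 10126.9 m/s

10126.9


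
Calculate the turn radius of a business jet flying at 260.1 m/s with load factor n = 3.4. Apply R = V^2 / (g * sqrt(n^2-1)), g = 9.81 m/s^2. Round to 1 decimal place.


Step 1: V^2 = 260.1^2 = 67652.01
Step 2: n^2 - 1 = 3.4^2 - 1 = 10.56
Step 3: sqrt(10.56) = 3.249615
Step 4: R = 67652.01 / (9.81 * 3.249615) = 2122.2 m

2122.2


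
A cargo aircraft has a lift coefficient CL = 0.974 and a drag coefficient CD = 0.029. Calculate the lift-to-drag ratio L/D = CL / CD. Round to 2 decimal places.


Step 1: L/D = CL / CD = 0.974 / 0.029
Step 2: L/D = 33.59

33.59


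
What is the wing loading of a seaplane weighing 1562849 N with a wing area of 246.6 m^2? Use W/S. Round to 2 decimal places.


Step 1: Wing loading = W / S = 1562849 / 246.6
Step 2: Wing loading = 6337.59 N/m^2

6337.59


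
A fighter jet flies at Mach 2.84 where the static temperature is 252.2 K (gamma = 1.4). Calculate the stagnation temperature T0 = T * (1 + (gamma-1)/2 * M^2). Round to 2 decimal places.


Step 1: (gamma-1)/2 = 0.2
Step 2: M^2 = 8.0656
Step 3: 1 + 0.2 * 8.0656 = 2.61312
Step 4: T0 = 252.2 * 2.61312 = 659.03 K

659.03


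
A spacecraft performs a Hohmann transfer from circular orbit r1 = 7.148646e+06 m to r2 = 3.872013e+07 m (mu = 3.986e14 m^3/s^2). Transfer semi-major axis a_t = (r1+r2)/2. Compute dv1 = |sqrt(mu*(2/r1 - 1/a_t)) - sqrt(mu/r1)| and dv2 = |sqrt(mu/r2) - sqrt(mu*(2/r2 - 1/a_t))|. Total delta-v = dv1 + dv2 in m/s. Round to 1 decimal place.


Step 1: Transfer semi-major axis a_t = (7.148646e+06 + 3.872013e+07) / 2 = 2.293439e+07 m
Step 2: v1 (circular at r1) = sqrt(mu/r1) = 7467.18 m/s
Step 3: v_t1 = sqrt(mu*(2/r1 - 1/a_t)) = 9702.45 m/s
Step 4: dv1 = |9702.45 - 7467.18| = 2235.27 m/s
Step 5: v2 (circular at r2) = 3208.49 m/s, v_t2 = 1791.3 m/s
Step 6: dv2 = |3208.49 - 1791.3| = 1417.19 m/s
Step 7: Total delta-v = 2235.27 + 1417.19 = 3652.5 m/s

3652.5


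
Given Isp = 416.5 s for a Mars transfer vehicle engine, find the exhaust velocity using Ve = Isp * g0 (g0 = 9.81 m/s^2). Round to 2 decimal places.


Step 1: Ve = Isp * g0 = 416.5 * 9.81
Step 2: Ve = 4085.87 m/s

4085.87


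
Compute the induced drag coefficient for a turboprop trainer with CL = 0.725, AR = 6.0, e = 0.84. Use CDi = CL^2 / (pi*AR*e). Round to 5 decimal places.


Step 1: CL^2 = 0.725^2 = 0.525625
Step 2: pi * AR * e = 3.14159 * 6.0 * 0.84 = 15.833627
Step 3: CDi = 0.525625 / 15.833627 = 0.03320

0.03320


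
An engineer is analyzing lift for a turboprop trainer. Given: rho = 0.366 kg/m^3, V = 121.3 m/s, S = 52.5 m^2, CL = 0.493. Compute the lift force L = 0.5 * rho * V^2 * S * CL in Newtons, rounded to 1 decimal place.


Step 1: Calculate dynamic pressure q = 0.5 * 0.366 * 121.3^2 = 0.5 * 0.366 * 14713.69 = 2692.6053 Pa
Step 2: Multiply by wing area and lift coefficient: L = 2692.6053 * 52.5 * 0.493
Step 3: L = 141361.7767 * 0.493 = 69691.4 N

69691.4


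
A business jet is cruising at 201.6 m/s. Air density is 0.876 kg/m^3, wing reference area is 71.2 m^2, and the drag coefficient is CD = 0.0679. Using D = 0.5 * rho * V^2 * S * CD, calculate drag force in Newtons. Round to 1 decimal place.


Step 1: Dynamic pressure q = 0.5 * 0.876 * 201.6^2 = 17801.4413 Pa
Step 2: Drag D = q * S * CD = 17801.4413 * 71.2 * 0.0679
Step 3: D = 86060.7 N

86060.7


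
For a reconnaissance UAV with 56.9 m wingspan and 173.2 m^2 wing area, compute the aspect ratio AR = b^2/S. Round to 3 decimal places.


Step 1: b^2 = 56.9^2 = 3237.61
Step 2: AR = 3237.61 / 173.2 = 18.693

18.693


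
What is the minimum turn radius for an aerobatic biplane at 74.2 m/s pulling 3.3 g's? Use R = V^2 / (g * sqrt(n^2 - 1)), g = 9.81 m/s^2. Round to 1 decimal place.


Step 1: V^2 = 74.2^2 = 5505.64
Step 2: n^2 - 1 = 3.3^2 - 1 = 9.89
Step 3: sqrt(9.89) = 3.144837
Step 4: R = 5505.64 / (9.81 * 3.144837) = 178.5 m

178.5


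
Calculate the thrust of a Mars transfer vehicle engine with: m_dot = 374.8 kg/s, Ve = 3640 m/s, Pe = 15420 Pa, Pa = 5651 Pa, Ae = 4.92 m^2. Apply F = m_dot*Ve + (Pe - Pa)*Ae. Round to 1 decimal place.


Step 1: Momentum thrust = m_dot * Ve = 374.8 * 3640 = 1364272.0 N
Step 2: Pressure thrust = (Pe - Pa) * Ae = (15420 - 5651) * 4.92 = 48063.48 N
Step 3: Total thrust F = 1364272.0 + 48063.48 = 1412335.5 N

1412335.5


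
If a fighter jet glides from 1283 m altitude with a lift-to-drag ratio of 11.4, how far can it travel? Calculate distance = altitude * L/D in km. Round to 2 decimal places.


Step 1: Glide distance = altitude * L/D = 1283 * 11.4 = 14626.2 m
Step 2: Convert to km: 14626.2 / 1000 = 14.63 km

14.63


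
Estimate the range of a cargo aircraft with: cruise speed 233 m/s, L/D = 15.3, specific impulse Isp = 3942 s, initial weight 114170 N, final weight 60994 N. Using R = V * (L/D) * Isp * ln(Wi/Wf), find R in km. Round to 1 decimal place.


Step 1: Coefficient = V * (L/D) * Isp = 233 * 15.3 * 3942 = 14052835.8 m
Step 2: Wi/Wf = 114170 / 60994 = 1.871823
Step 3: ln(1.871823) = 0.626913
Step 4: R = 14052835.8 * 0.626913 = 8809906.4 m = 8809.9 km

8809.9


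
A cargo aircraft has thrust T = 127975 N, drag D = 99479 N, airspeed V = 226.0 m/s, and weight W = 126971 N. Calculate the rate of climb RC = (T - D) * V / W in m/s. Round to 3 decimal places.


Step 1: Excess thrust = T - D = 127975 - 99479 = 28496 N
Step 2: Excess power = 28496 * 226.0 = 6440096.0 W
Step 3: RC = 6440096.0 / 126971 = 50.721 m/s

50.721


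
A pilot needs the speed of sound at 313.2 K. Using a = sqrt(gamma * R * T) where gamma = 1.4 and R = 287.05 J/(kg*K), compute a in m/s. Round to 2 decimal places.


Step 1: gamma * R * T = 1.4 * 287.05 * 313.2 = 125865.684
Step 2: a = sqrt(125865.684) = 354.78 m/s

354.78


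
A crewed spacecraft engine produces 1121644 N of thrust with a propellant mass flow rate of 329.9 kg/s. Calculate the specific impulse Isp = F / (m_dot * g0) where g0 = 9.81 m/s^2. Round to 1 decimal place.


Step 1: m_dot * g0 = 329.9 * 9.81 = 3236.32
Step 2: Isp = 1121644 / 3236.32 = 346.6 s

346.6


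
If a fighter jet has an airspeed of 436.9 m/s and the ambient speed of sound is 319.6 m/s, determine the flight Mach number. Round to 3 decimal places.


Step 1: M = V / a = 436.9 / 319.6
Step 2: M = 1.367

1.367


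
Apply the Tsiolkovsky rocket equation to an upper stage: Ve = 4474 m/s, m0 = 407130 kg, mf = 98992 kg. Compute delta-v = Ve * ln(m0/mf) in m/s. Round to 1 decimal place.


Step 1: Mass ratio m0/mf = 407130 / 98992 = 4.112757
Step 2: ln(4.112757) = 1.414094
Step 3: delta-v = 4474 * 1.414094 = 6326.7 m/s

6326.7


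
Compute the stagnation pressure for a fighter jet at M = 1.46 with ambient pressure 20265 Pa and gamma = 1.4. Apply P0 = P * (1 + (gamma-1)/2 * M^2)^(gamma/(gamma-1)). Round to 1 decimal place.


Step 1: (gamma-1)/2 * M^2 = 0.2 * 2.1316 = 0.42632
Step 2: 1 + 0.42632 = 1.42632
Step 3: Exponent gamma/(gamma-1) = 3.5
Step 4: P0 = 20265 * 1.42632^3.5 = 70227.3 Pa

70227.3


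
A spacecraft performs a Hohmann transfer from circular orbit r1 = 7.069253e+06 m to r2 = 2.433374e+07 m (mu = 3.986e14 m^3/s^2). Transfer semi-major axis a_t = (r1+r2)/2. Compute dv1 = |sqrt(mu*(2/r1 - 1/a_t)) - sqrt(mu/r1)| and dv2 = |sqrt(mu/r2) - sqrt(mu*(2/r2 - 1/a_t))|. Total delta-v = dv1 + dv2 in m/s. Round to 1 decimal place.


Step 1: Transfer semi-major axis a_t = (7.069253e+06 + 2.433374e+07) / 2 = 1.570150e+07 m
Step 2: v1 (circular at r1) = sqrt(mu/r1) = 7509.0 m/s
Step 3: v_t1 = sqrt(mu*(2/r1 - 1/a_t)) = 9347.94 m/s
Step 4: dv1 = |9347.94 - 7509.0| = 1838.94 m/s
Step 5: v2 (circular at r2) = 4047.29 m/s, v_t2 = 2715.69 m/s
Step 6: dv2 = |4047.29 - 2715.69| = 1331.6 m/s
Step 7: Total delta-v = 1838.94 + 1331.6 = 3170.5 m/s

3170.5


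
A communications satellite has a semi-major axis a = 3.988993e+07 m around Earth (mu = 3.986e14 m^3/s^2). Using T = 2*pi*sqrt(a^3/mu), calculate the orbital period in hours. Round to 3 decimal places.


Step 1: a^3 / mu = 6.347312e+22 / 3.986e14 = 1.592401e+08
Step 2: sqrt(1.592401e+08) = 12619.0385 s
Step 3: T = 2*pi * 12619.0385 = 79287.76 s
Step 4: T in hours = 79287.76 / 3600 = 22.024 hours

22.024


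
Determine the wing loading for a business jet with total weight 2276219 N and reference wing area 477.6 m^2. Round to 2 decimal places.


Step 1: Wing loading = W / S = 2276219 / 477.6
Step 2: Wing loading = 4765.95 N/m^2

4765.95


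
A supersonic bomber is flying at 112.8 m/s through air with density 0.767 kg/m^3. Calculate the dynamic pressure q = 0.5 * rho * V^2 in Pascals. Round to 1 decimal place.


Step 1: V^2 = 112.8^2 = 12723.84
Step 2: q = 0.5 * 0.767 * 12723.84
Step 3: q = 4879.6 Pa

4879.6


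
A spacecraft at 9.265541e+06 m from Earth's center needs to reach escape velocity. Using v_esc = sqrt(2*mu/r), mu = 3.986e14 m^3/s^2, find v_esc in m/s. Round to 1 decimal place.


Step 1: 2*mu/r = 2 * 3.986e14 / 9.265541e+06 = 86039228.5782
Step 2: v_esc = sqrt(86039228.5782) = 9275.7 m/s

9275.7


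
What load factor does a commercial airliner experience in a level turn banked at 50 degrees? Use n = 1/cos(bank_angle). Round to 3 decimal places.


Step 1: Convert 50 degrees to radians = 0.872665
Step 2: cos(50 deg) = 0.642788
Step 3: n = 1 / 0.642788 = 1.556

1.556


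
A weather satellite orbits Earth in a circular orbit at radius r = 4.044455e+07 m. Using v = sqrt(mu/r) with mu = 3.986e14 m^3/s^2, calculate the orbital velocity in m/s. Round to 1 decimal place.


Step 1: mu / r = 3.986e14 / 4.044455e+07 = 9855468.7838
Step 2: v = sqrt(9855468.7838) = 3139.3 m/s

3139.3


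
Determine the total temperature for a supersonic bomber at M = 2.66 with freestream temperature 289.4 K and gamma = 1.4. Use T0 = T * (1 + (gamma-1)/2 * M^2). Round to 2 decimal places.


Step 1: (gamma-1)/2 = 0.2
Step 2: M^2 = 7.0756
Step 3: 1 + 0.2 * 7.0756 = 2.41512
Step 4: T0 = 289.4 * 2.41512 = 698.94 K

698.94


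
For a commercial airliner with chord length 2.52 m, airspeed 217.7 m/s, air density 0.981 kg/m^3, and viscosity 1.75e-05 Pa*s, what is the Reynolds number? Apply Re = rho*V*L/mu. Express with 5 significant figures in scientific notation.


Step 1: Numerator = rho * V * L = 0.981 * 217.7 * 2.52 = 538.180524
Step 2: Re = 538.180524 / 1.75e-05
Step 3: Re = 3.0753e+07

3.0753e+07


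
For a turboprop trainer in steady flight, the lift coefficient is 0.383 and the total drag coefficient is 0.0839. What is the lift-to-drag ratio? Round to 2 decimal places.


Step 1: L/D = CL / CD = 0.383 / 0.0839
Step 2: L/D = 4.56

4.56


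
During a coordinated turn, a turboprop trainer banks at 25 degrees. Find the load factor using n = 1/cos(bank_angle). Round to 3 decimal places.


Step 1: Convert 25 degrees to radians = 0.436332
Step 2: cos(25 deg) = 0.906308
Step 3: n = 1 / 0.906308 = 1.103

1.103


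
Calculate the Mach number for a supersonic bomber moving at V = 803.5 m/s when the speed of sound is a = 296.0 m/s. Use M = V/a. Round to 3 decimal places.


Step 1: M = V / a = 803.5 / 296.0
Step 2: M = 2.715

2.715


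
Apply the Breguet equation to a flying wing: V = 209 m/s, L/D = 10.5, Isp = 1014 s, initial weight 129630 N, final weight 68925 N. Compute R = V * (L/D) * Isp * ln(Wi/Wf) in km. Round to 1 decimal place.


Step 1: Coefficient = V * (L/D) * Isp = 209 * 10.5 * 1014 = 2225223.0 m
Step 2: Wi/Wf = 129630 / 68925 = 1.88074
Step 3: ln(1.88074) = 0.631665
Step 4: R = 2225223.0 * 0.631665 = 1405596.1 m = 1405.6 km

1405.6


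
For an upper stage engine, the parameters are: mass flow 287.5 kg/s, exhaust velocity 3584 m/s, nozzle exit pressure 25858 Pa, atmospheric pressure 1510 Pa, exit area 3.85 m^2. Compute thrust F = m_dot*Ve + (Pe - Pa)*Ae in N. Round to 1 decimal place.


Step 1: Momentum thrust = m_dot * Ve = 287.5 * 3584 = 1030400.0 N
Step 2: Pressure thrust = (Pe - Pa) * Ae = (25858 - 1510) * 3.85 = 93739.80 N
Step 3: Total thrust F = 1030400.0 + 93739.80 = 1124139.8 N

1124139.8


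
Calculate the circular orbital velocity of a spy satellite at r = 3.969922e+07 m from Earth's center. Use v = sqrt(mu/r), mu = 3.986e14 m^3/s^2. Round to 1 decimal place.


Step 1: mu / r = 3.986e14 / 3.969922e+07 = 10040499.5363
Step 2: v = sqrt(10040499.5363) = 3168.7 m/s

3168.7


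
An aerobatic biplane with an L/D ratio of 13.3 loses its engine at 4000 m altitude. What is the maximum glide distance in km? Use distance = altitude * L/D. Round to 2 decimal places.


Step 1: Glide distance = altitude * L/D = 4000 * 13.3 = 53200.0 m
Step 2: Convert to km: 53200.0 / 1000 = 53.20 km

53.20


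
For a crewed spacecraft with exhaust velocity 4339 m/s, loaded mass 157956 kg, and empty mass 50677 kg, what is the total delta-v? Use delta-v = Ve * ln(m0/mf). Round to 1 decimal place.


Step 1: Mass ratio m0/mf = 157956 / 50677 = 3.116917
Step 2: ln(3.116917) = 1.136844
Step 3: delta-v = 4339 * 1.136844 = 4932.8 m/s

4932.8


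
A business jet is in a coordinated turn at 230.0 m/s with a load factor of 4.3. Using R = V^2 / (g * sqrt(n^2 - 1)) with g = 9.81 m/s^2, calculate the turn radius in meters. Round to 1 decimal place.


Step 1: V^2 = 230.0^2 = 52900.0
Step 2: n^2 - 1 = 4.3^2 - 1 = 17.49
Step 3: sqrt(17.49) = 4.182105
Step 4: R = 52900.0 / (9.81 * 4.182105) = 1289.4 m

1289.4


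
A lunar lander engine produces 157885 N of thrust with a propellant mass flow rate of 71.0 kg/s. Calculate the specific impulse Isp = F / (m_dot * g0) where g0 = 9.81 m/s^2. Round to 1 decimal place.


Step 1: m_dot * g0 = 71.0 * 9.81 = 696.51
Step 2: Isp = 157885 / 696.51 = 226.7 s

226.7


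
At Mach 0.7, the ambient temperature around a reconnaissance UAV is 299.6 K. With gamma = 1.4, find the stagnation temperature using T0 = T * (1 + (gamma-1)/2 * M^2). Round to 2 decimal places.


Step 1: (gamma-1)/2 = 0.2
Step 2: M^2 = 0.49
Step 3: 1 + 0.2 * 0.49 = 1.098
Step 4: T0 = 299.6 * 1.098 = 328.96 K

328.96


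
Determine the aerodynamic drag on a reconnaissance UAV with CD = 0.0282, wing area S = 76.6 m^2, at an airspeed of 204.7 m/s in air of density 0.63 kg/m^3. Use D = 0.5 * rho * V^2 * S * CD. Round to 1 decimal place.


Step 1: Dynamic pressure q = 0.5 * 0.63 * 204.7^2 = 13199.1583 Pa
Step 2: Drag D = q * S * CD = 13199.1583 * 76.6 * 0.0282
Step 3: D = 28511.8 N

28511.8


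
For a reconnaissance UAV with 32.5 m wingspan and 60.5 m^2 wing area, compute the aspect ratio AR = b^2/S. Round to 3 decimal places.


Step 1: b^2 = 32.5^2 = 1056.25
Step 2: AR = 1056.25 / 60.5 = 17.459

17.459


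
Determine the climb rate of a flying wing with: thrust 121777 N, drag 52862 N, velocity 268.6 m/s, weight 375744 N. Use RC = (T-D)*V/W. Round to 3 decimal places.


Step 1: Excess thrust = T - D = 121777 - 52862 = 68915 N
Step 2: Excess power = 68915 * 268.6 = 18510569.0 W
Step 3: RC = 18510569.0 / 375744 = 49.264 m/s

49.264


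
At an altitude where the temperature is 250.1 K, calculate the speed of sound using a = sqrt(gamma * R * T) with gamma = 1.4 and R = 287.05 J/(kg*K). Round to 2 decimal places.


Step 1: gamma * R * T = 1.4 * 287.05 * 250.1 = 100507.687
Step 2: a = sqrt(100507.687) = 317.03 m/s

317.03


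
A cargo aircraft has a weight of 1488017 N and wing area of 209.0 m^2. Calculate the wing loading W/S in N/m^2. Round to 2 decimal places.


Step 1: Wing loading = W / S = 1488017 / 209.0
Step 2: Wing loading = 7119.70 N/m^2

7119.70


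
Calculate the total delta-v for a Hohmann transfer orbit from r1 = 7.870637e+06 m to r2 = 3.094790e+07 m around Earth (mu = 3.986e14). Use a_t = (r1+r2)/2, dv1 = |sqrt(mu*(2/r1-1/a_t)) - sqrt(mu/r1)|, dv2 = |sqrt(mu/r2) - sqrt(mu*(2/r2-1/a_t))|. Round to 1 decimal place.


Step 1: Transfer semi-major axis a_t = (7.870637e+06 + 3.094790e+07) / 2 = 1.940927e+07 m
Step 2: v1 (circular at r1) = sqrt(mu/r1) = 7116.45 m/s
Step 3: v_t1 = sqrt(mu*(2/r1 - 1/a_t)) = 8986.17 m/s
Step 4: dv1 = |8986.17 - 7116.45| = 1869.72 m/s
Step 5: v2 (circular at r2) = 3588.83 m/s, v_t2 = 2285.35 m/s
Step 6: dv2 = |3588.83 - 2285.35| = 1303.48 m/s
Step 7: Total delta-v = 1869.72 + 1303.48 = 3173.2 m/s

3173.2


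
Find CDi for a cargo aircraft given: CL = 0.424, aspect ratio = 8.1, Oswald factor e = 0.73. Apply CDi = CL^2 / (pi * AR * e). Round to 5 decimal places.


Step 1: CL^2 = 0.424^2 = 0.179776
Step 2: pi * AR * e = 3.14159 * 8.1 * 0.73 = 18.576237
Step 3: CDi = 0.179776 / 18.576237 = 0.00968

0.00968


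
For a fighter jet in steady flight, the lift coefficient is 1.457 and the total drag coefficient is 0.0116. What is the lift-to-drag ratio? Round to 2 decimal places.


Step 1: L/D = CL / CD = 1.457 / 0.0116
Step 2: L/D = 125.60

125.60


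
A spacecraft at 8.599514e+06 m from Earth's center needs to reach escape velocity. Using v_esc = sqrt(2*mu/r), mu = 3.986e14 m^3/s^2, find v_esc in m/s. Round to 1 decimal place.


Step 1: 2*mu/r = 2 * 3.986e14 / 8.599514e+06 = 92702913.2111
Step 2: v_esc = sqrt(92702913.2111) = 9628.2 m/s

9628.2


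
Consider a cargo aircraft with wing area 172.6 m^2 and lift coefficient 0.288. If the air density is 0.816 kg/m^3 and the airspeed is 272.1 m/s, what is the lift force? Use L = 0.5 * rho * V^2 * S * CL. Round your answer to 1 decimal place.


Step 1: Calculate dynamic pressure q = 0.5 * 0.816 * 272.1^2 = 0.5 * 0.816 * 74038.41 = 30207.6713 Pa
Step 2: Multiply by wing area and lift coefficient: L = 30207.6713 * 172.6 * 0.288
Step 3: L = 5213844.0629 * 0.288 = 1501587.1 N

1501587.1


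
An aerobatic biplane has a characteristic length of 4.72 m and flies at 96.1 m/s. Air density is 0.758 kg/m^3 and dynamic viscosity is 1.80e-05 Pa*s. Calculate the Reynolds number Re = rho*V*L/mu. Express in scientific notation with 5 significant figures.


Step 1: Numerator = rho * V * L = 0.758 * 96.1 * 4.72 = 343.822736
Step 2: Re = 343.822736 / 1.80e-05
Step 3: Re = 1.9101e+07

1.9101e+07


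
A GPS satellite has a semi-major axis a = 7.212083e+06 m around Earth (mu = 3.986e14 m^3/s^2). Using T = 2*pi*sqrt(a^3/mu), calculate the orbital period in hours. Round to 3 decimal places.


Step 1: a^3 / mu = 3.751303e+20 / 3.986e14 = 9.411197e+05
Step 2: sqrt(9.411197e+05) = 970.1132 s
Step 3: T = 2*pi * 970.1132 = 6095.4 s
Step 4: T in hours = 6095.4 / 3600 = 1.693 hours

1.693


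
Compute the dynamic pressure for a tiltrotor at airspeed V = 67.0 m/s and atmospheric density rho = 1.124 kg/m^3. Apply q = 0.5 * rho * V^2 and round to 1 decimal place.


Step 1: V^2 = 67.0^2 = 4489.0
Step 2: q = 0.5 * 1.124 * 4489.0
Step 3: q = 2522.8 Pa

2522.8


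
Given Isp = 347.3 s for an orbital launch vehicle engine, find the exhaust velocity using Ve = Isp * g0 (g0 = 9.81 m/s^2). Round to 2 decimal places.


Step 1: Ve = Isp * g0 = 347.3 * 9.81
Step 2: Ve = 3407.01 m/s

3407.01


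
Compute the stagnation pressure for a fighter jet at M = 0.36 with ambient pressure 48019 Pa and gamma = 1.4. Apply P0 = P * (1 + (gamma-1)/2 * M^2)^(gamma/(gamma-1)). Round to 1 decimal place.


Step 1: (gamma-1)/2 * M^2 = 0.2 * 0.1296 = 0.02592
Step 2: 1 + 0.02592 = 1.02592
Step 3: Exponent gamma/(gamma-1) = 3.5
Step 4: P0 = 48019 * 1.02592^3.5 = 52518.3 Pa

52518.3


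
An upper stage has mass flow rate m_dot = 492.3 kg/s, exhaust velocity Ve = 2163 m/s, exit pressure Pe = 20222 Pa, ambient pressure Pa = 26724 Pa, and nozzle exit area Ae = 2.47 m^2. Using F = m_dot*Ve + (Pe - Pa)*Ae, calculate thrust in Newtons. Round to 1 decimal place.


Step 1: Momentum thrust = m_dot * Ve = 492.3 * 2163 = 1064844.9 N
Step 2: Pressure thrust = (Pe - Pa) * Ae = (20222 - 26724) * 2.47 = -16059.94 N
Step 3: Total thrust F = 1064844.9 + -16059.94 = 1048785.0 N

1048785.0


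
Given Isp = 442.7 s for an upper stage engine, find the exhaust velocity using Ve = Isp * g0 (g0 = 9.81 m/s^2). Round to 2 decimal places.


Step 1: Ve = Isp * g0 = 442.7 * 9.81
Step 2: Ve = 4342.89 m/s

4342.89


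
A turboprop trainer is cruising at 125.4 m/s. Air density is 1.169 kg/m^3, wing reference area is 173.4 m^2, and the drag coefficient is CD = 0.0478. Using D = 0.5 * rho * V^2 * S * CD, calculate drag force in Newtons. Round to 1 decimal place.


Step 1: Dynamic pressure q = 0.5 * 1.169 * 125.4^2 = 9191.356 Pa
Step 2: Drag D = q * S * CD = 9191.356 * 173.4 * 0.0478
Step 3: D = 76182.7 N

76182.7


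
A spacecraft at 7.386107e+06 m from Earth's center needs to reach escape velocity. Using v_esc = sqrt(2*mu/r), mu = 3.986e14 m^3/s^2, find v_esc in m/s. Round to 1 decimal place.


Step 1: 2*mu/r = 2 * 3.986e14 / 7.386107e+06 = 107932365.4531
Step 2: v_esc = sqrt(107932365.4531) = 10389.1 m/s

10389.1


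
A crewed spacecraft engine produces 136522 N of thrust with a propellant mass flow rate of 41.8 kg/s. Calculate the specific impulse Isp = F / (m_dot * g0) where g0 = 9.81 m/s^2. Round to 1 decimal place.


Step 1: m_dot * g0 = 41.8 * 9.81 = 410.06
Step 2: Isp = 136522 / 410.06 = 332.9 s

332.9


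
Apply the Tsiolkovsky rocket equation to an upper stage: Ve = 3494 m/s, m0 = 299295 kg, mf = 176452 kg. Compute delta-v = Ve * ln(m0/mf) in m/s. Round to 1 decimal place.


Step 1: Mass ratio m0/mf = 299295 / 176452 = 1.696184
Step 2: ln(1.696184) = 0.528381
Step 3: delta-v = 3494 * 0.528381 = 1846.2 m/s

1846.2


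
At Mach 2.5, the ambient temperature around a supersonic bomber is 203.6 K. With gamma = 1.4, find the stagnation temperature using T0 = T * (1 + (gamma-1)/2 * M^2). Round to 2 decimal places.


Step 1: (gamma-1)/2 = 0.2
Step 2: M^2 = 6.25
Step 3: 1 + 0.2 * 6.25 = 2.25
Step 4: T0 = 203.6 * 2.25 = 458.10 K

458.10


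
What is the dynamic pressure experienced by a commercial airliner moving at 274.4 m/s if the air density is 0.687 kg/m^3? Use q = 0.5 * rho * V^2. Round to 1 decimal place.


Step 1: V^2 = 274.4^2 = 75295.36
Step 2: q = 0.5 * 0.687 * 75295.36
Step 3: q = 25864.0 Pa

25864.0


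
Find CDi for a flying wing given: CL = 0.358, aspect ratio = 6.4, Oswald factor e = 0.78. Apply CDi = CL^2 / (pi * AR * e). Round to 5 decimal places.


Step 1: CL^2 = 0.358^2 = 0.128164
Step 2: pi * AR * e = 3.14159 * 6.4 * 0.78 = 15.682831
Step 3: CDi = 0.128164 / 15.682831 = 0.00817

0.00817


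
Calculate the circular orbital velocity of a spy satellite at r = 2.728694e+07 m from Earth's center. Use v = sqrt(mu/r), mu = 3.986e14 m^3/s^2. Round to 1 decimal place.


Step 1: mu / r = 3.986e14 / 2.728694e+07 = 14607720.7631
Step 2: v = sqrt(14607720.7631) = 3822.0 m/s

3822.0


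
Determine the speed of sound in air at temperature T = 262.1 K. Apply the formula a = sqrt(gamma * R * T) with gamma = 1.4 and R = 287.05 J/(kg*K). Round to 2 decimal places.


Step 1: gamma * R * T = 1.4 * 287.05 * 262.1 = 105330.127
Step 2: a = sqrt(105330.127) = 324.55 m/s

324.55


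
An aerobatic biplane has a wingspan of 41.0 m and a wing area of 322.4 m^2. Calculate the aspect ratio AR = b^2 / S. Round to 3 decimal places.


Step 1: b^2 = 41.0^2 = 1681.0
Step 2: AR = 1681.0 / 322.4 = 5.214

5.214


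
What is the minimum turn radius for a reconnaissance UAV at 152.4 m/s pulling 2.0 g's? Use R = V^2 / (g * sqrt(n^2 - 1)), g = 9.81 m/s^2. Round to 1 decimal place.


Step 1: V^2 = 152.4^2 = 23225.76
Step 2: n^2 - 1 = 2.0^2 - 1 = 3.0
Step 3: sqrt(3.0) = 1.732051
Step 4: R = 23225.76 / (9.81 * 1.732051) = 1366.9 m

1366.9


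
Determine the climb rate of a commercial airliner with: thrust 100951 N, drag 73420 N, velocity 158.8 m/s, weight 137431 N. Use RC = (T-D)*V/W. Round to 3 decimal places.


Step 1: Excess thrust = T - D = 100951 - 73420 = 27531 N
Step 2: Excess power = 27531 * 158.8 = 4371922.8 W
Step 3: RC = 4371922.8 / 137431 = 31.812 m/s

31.812


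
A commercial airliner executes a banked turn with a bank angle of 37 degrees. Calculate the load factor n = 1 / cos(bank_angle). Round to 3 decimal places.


Step 1: Convert 37 degrees to radians = 0.645772
Step 2: cos(37 deg) = 0.798636
Step 3: n = 1 / 0.798636 = 1.252

1.252


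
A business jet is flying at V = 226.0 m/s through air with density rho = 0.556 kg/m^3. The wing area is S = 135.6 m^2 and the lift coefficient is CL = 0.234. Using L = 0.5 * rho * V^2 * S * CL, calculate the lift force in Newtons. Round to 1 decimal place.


Step 1: Calculate dynamic pressure q = 0.5 * 0.556 * 226.0^2 = 0.5 * 0.556 * 51076.0 = 14199.128 Pa
Step 2: Multiply by wing area and lift coefficient: L = 14199.128 * 135.6 * 0.234
Step 3: L = 1925401.7568 * 0.234 = 450544.0 N

450544.0


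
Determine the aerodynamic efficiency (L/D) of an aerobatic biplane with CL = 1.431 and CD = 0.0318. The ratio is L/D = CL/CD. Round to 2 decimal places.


Step 1: L/D = CL / CD = 1.431 / 0.0318
Step 2: L/D = 45.00

45.00


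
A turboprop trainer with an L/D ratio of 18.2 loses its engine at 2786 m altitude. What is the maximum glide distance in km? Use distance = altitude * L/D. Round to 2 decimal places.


Step 1: Glide distance = altitude * L/D = 2786 * 18.2 = 50705.2 m
Step 2: Convert to km: 50705.2 / 1000 = 50.71 km

50.71


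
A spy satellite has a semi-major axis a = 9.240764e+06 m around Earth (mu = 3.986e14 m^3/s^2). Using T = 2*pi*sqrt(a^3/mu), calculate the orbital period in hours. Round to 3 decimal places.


Step 1: a^3 / mu = 7.890847e+20 / 3.986e14 = 1.979641e+06
Step 2: sqrt(1.979641e+06) = 1406.997 s
Step 3: T = 2*pi * 1406.997 = 8840.42 s
Step 4: T in hours = 8840.42 / 3600 = 2.456 hours

2.456


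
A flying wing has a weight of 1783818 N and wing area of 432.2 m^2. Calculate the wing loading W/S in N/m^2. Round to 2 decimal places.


Step 1: Wing loading = W / S = 1783818 / 432.2
Step 2: Wing loading = 4127.30 N/m^2

4127.30


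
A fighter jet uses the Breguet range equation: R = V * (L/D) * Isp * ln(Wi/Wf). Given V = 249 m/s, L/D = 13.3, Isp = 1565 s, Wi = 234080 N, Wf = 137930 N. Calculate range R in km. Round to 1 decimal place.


Step 1: Coefficient = V * (L/D) * Isp = 249 * 13.3 * 1565 = 5182810.5 m
Step 2: Wi/Wf = 234080 / 137930 = 1.697093
Step 3: ln(1.697093) = 0.528917
Step 4: R = 5182810.5 * 0.528917 = 2741274.6 m = 2741.3 km

2741.3


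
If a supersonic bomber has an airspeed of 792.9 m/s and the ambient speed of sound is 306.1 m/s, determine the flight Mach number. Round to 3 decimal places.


Step 1: M = V / a = 792.9 / 306.1
Step 2: M = 2.590

2.590


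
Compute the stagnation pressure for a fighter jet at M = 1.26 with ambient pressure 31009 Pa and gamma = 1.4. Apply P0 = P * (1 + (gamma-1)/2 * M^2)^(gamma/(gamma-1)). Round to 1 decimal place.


Step 1: (gamma-1)/2 * M^2 = 0.2 * 1.5876 = 0.31752
Step 2: 1 + 0.31752 = 1.31752
Step 3: Exponent gamma/(gamma-1) = 3.5
Step 4: P0 = 31009 * 1.31752^3.5 = 81402.6 Pa

81402.6


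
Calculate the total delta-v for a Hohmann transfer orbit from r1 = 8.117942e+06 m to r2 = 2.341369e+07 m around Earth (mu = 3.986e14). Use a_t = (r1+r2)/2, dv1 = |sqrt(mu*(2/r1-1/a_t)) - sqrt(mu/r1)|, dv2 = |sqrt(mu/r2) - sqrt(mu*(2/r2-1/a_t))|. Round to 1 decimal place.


Step 1: Transfer semi-major axis a_t = (8.117942e+06 + 2.341369e+07) / 2 = 1.576582e+07 m
Step 2: v1 (circular at r1) = sqrt(mu/r1) = 7007.22 m/s
Step 3: v_t1 = sqrt(mu*(2/r1 - 1/a_t)) = 8539.3 m/s
Step 4: dv1 = |8539.3 - 7007.22| = 1532.08 m/s
Step 5: v2 (circular at r2) = 4126.04 m/s, v_t2 = 2960.73 m/s
Step 6: dv2 = |4126.04 - 2960.73| = 1165.32 m/s
Step 7: Total delta-v = 1532.08 + 1165.32 = 2697.4 m/s

2697.4


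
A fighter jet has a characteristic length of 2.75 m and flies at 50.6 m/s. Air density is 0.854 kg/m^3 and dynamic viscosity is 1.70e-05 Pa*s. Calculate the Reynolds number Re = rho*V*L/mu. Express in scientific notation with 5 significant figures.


Step 1: Numerator = rho * V * L = 0.854 * 50.6 * 2.75 = 118.8341
Step 2: Re = 118.8341 / 1.70e-05
Step 3: Re = 6.9902e+06

6.9902e+06


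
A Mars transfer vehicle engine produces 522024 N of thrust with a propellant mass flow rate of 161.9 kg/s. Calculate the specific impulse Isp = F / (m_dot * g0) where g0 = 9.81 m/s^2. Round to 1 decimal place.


Step 1: m_dot * g0 = 161.9 * 9.81 = 1588.24
Step 2: Isp = 522024 / 1588.24 = 328.7 s

328.7


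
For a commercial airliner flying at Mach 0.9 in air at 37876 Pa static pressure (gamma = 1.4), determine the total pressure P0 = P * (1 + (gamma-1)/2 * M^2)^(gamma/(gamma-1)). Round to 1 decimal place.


Step 1: (gamma-1)/2 * M^2 = 0.2 * 0.81 = 0.162
Step 2: 1 + 0.162 = 1.162
Step 3: Exponent gamma/(gamma-1) = 3.5
Step 4: P0 = 37876 * 1.162^3.5 = 64059.8 Pa

64059.8


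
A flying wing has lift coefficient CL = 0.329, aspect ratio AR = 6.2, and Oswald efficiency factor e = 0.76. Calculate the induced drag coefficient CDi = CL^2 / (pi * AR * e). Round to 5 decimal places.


Step 1: CL^2 = 0.329^2 = 0.108241
Step 2: pi * AR * e = 3.14159 * 6.2 * 0.76 = 14.803185
Step 3: CDi = 0.108241 / 14.803185 = 0.00731

0.00731


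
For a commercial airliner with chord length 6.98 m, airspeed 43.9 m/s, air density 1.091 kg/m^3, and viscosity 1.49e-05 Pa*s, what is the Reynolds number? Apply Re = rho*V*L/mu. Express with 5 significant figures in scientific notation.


Step 1: Numerator = rho * V * L = 1.091 * 43.9 * 6.98 = 334.306402
Step 2: Re = 334.306402 / 1.49e-05
Step 3: Re = 2.2437e+07

2.2437e+07


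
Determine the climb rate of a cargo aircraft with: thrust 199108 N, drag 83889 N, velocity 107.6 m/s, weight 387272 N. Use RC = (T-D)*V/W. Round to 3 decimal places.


Step 1: Excess thrust = T - D = 199108 - 83889 = 115219 N
Step 2: Excess power = 115219 * 107.6 = 12397564.4 W
Step 3: RC = 12397564.4 / 387272 = 32.013 m/s

32.013


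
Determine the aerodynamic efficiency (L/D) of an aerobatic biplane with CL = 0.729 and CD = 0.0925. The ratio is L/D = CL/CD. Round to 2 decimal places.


Step 1: L/D = CL / CD = 0.729 / 0.0925
Step 2: L/D = 7.88

7.88


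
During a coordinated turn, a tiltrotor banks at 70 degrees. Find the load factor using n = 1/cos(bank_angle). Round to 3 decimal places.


Step 1: Convert 70 degrees to radians = 1.22173
Step 2: cos(70 deg) = 0.34202
Step 3: n = 1 / 0.34202 = 2.924

2.924


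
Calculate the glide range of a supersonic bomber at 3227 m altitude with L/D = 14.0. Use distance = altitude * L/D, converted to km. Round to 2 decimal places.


Step 1: Glide distance = altitude * L/D = 3227 * 14.0 = 45178.0 m
Step 2: Convert to km: 45178.0 / 1000 = 45.18 km

45.18


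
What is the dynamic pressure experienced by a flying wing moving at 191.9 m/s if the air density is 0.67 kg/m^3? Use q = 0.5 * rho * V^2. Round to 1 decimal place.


Step 1: V^2 = 191.9^2 = 36825.61
Step 2: q = 0.5 * 0.67 * 36825.61
Step 3: q = 12336.6 Pa

12336.6


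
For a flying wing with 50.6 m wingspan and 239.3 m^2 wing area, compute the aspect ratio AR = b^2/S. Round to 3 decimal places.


Step 1: b^2 = 50.6^2 = 2560.36
Step 2: AR = 2560.36 / 239.3 = 10.699

10.699


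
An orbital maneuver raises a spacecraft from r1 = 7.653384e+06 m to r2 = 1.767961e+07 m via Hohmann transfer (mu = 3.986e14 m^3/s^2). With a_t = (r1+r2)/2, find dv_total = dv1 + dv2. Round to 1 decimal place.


Step 1: Transfer semi-major axis a_t = (7.653384e+06 + 1.767961e+07) / 2 = 1.266650e+07 m
Step 2: v1 (circular at r1) = sqrt(mu/r1) = 7216.75 m/s
Step 3: v_t1 = sqrt(mu*(2/r1 - 1/a_t)) = 8526.09 m/s
Step 4: dv1 = |8526.09 - 7216.75| = 1309.34 m/s
Step 5: v2 (circular at r2) = 4748.24 m/s, v_t2 = 3690.89 m/s
Step 6: dv2 = |4748.24 - 3690.89| = 1057.35 m/s
Step 7: Total delta-v = 1309.34 + 1057.35 = 2366.7 m/s

2366.7


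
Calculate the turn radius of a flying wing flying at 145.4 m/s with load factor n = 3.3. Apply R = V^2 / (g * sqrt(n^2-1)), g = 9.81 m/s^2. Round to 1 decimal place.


Step 1: V^2 = 145.4^2 = 21141.16
Step 2: n^2 - 1 = 3.3^2 - 1 = 9.89
Step 3: sqrt(9.89) = 3.144837
Step 4: R = 21141.16 / (9.81 * 3.144837) = 685.3 m

685.3


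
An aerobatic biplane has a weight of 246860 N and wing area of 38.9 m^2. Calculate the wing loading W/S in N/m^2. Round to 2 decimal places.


Step 1: Wing loading = W / S = 246860 / 38.9
Step 2: Wing loading = 6346.02 N/m^2

6346.02


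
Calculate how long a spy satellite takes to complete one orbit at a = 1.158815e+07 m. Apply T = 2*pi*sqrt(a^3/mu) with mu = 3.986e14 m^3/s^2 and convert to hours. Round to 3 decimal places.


Step 1: a^3 / mu = 1.556117e+21 / 3.986e14 = 3.903957e+06
Step 2: sqrt(3.903957e+06) = 1975.8434 s
Step 3: T = 2*pi * 1975.8434 = 12414.59 s
Step 4: T in hours = 12414.59 / 3600 = 3.448 hours

3.448
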